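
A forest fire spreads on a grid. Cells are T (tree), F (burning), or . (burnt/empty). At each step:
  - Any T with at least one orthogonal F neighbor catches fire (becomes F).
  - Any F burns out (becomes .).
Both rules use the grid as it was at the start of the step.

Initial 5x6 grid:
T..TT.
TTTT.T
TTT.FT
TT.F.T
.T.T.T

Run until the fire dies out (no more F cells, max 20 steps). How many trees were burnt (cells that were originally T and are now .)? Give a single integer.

Answer: 5

Derivation:
Step 1: +2 fires, +2 burnt (F count now 2)
Step 2: +2 fires, +2 burnt (F count now 2)
Step 3: +1 fires, +2 burnt (F count now 1)
Step 4: +0 fires, +1 burnt (F count now 0)
Fire out after step 4
Initially T: 18, now '.': 17
Total burnt (originally-T cells now '.'): 5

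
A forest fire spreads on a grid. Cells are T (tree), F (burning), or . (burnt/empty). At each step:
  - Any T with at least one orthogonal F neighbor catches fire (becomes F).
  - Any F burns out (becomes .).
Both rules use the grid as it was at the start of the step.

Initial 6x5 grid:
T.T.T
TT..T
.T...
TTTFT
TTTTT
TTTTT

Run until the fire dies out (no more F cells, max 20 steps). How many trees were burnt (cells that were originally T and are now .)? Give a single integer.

Step 1: +3 fires, +1 burnt (F count now 3)
Step 2: +4 fires, +3 burnt (F count now 4)
Step 3: +5 fires, +4 burnt (F count now 5)
Step 4: +3 fires, +5 burnt (F count now 3)
Step 5: +2 fires, +3 burnt (F count now 2)
Step 6: +1 fires, +2 burnt (F count now 1)
Step 7: +0 fires, +1 burnt (F count now 0)
Fire out after step 7
Initially T: 21, now '.': 27
Total burnt (originally-T cells now '.'): 18

Answer: 18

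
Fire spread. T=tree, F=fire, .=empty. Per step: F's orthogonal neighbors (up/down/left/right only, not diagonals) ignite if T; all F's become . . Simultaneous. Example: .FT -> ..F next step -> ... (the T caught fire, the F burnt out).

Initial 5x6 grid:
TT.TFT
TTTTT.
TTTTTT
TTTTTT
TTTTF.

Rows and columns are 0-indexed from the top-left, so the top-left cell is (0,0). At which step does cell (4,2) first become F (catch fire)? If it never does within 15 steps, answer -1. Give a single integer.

Step 1: cell (4,2)='T' (+5 fires, +2 burnt)
Step 2: cell (4,2)='F' (+5 fires, +5 burnt)
  -> target ignites at step 2
Step 3: cell (4,2)='.' (+5 fires, +5 burnt)
Step 4: cell (4,2)='.' (+4 fires, +5 burnt)
Step 5: cell (4,2)='.' (+4 fires, +4 burnt)
Step 6: cell (4,2)='.' (+2 fires, +4 burnt)
Step 7: cell (4,2)='.' (+0 fires, +2 burnt)
  fire out at step 7

2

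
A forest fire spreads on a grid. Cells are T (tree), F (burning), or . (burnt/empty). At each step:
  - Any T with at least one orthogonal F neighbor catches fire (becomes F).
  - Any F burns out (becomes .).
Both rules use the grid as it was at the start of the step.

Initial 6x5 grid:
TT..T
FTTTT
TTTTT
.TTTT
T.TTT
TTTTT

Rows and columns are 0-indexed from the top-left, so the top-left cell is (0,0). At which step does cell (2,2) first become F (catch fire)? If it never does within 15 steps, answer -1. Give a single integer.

Step 1: cell (2,2)='T' (+3 fires, +1 burnt)
Step 2: cell (2,2)='T' (+3 fires, +3 burnt)
Step 3: cell (2,2)='F' (+3 fires, +3 burnt)
  -> target ignites at step 3
Step 4: cell (2,2)='.' (+3 fires, +3 burnt)
Step 5: cell (2,2)='.' (+4 fires, +3 burnt)
Step 6: cell (2,2)='.' (+3 fires, +4 burnt)
Step 7: cell (2,2)='.' (+3 fires, +3 burnt)
Step 8: cell (2,2)='.' (+2 fires, +3 burnt)
Step 9: cell (2,2)='.' (+1 fires, +2 burnt)
Step 10: cell (2,2)='.' (+0 fires, +1 burnt)
  fire out at step 10

3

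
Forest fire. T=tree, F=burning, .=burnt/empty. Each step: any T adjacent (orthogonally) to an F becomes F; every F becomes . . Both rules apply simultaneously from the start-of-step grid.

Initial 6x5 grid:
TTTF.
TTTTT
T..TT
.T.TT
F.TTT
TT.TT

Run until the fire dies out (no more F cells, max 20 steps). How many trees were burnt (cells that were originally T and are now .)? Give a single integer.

Answer: 20

Derivation:
Step 1: +3 fires, +2 burnt (F count now 3)
Step 2: +5 fires, +3 burnt (F count now 5)
Step 3: +4 fires, +5 burnt (F count now 4)
Step 4: +3 fires, +4 burnt (F count now 3)
Step 5: +4 fires, +3 burnt (F count now 4)
Step 6: +1 fires, +4 burnt (F count now 1)
Step 7: +0 fires, +1 burnt (F count now 0)
Fire out after step 7
Initially T: 21, now '.': 29
Total burnt (originally-T cells now '.'): 20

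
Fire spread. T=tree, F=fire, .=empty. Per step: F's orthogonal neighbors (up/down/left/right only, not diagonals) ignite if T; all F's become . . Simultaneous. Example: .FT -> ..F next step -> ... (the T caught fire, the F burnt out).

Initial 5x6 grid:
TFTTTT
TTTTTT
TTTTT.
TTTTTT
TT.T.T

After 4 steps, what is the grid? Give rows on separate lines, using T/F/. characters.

Step 1: 3 trees catch fire, 1 burn out
  F.FTTT
  TFTTTT
  TTTTT.
  TTTTTT
  TT.T.T
Step 2: 4 trees catch fire, 3 burn out
  ...FTT
  F.FTTT
  TFTTT.
  TTTTTT
  TT.T.T
Step 3: 5 trees catch fire, 4 burn out
  ....FT
  ...FTT
  F.FTT.
  TFTTTT
  TT.T.T
Step 4: 6 trees catch fire, 5 burn out
  .....F
  ....FT
  ...FT.
  F.FTTT
  TF.T.T

.....F
....FT
...FT.
F.FTTT
TF.T.T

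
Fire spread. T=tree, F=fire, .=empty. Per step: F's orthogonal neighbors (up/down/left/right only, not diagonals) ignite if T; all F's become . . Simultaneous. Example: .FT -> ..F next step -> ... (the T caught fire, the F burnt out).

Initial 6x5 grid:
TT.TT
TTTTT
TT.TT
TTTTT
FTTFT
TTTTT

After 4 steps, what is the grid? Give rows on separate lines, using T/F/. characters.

Step 1: 7 trees catch fire, 2 burn out
  TT.TT
  TTTTT
  TT.TT
  FTTFT
  .FF.F
  FTTFT
Step 2: 8 trees catch fire, 7 burn out
  TT.TT
  TTTTT
  FT.FT
  .FF.F
  .....
  .FF.F
Step 3: 4 trees catch fire, 8 burn out
  TT.TT
  FTTFT
  .F..F
  .....
  .....
  .....
Step 4: 5 trees catch fire, 4 burn out
  FT.FT
  .FF.F
  .....
  .....
  .....
  .....

FT.FT
.FF.F
.....
.....
.....
.....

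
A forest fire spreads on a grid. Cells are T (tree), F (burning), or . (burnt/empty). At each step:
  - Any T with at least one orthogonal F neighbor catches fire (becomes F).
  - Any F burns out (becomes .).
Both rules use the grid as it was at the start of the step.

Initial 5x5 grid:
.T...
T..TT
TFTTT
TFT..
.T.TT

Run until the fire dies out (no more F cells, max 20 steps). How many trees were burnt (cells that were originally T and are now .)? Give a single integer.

Answer: 10

Derivation:
Step 1: +5 fires, +2 burnt (F count now 5)
Step 2: +2 fires, +5 burnt (F count now 2)
Step 3: +2 fires, +2 burnt (F count now 2)
Step 4: +1 fires, +2 burnt (F count now 1)
Step 5: +0 fires, +1 burnt (F count now 0)
Fire out after step 5
Initially T: 13, now '.': 22
Total burnt (originally-T cells now '.'): 10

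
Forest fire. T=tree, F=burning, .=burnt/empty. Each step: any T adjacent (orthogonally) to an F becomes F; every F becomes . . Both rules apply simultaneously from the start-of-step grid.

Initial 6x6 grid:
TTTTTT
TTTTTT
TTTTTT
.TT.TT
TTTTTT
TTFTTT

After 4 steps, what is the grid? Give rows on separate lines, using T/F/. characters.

Step 1: 3 trees catch fire, 1 burn out
  TTTTTT
  TTTTTT
  TTTTTT
  .TT.TT
  TTFTTT
  TF.FTT
Step 2: 5 trees catch fire, 3 burn out
  TTTTTT
  TTTTTT
  TTTTTT
  .TF.TT
  TF.FTT
  F...FT
Step 3: 5 trees catch fire, 5 burn out
  TTTTTT
  TTTTTT
  TTFTTT
  .F..TT
  F...FT
  .....F
Step 4: 5 trees catch fire, 5 burn out
  TTTTTT
  TTFTTT
  TF.FTT
  ....FT
  .....F
  ......

TTTTTT
TTFTTT
TF.FTT
....FT
.....F
......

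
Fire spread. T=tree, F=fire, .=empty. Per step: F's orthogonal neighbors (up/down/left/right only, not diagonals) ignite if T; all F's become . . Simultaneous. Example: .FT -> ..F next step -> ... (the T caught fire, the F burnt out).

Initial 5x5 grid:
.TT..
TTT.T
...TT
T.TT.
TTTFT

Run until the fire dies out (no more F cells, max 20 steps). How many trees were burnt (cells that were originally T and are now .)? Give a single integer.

Step 1: +3 fires, +1 burnt (F count now 3)
Step 2: +3 fires, +3 burnt (F count now 3)
Step 3: +2 fires, +3 burnt (F count now 2)
Step 4: +2 fires, +2 burnt (F count now 2)
Step 5: +0 fires, +2 burnt (F count now 0)
Fire out after step 5
Initially T: 15, now '.': 20
Total burnt (originally-T cells now '.'): 10

Answer: 10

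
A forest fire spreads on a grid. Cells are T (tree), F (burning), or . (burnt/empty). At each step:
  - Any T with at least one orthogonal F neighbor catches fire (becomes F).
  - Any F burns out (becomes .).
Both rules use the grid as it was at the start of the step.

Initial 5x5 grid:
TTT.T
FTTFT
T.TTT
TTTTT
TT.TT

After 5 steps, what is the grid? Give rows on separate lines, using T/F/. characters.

Step 1: 6 trees catch fire, 2 burn out
  FTT.T
  .FF.F
  F.TFT
  TTTTT
  TT.TT
Step 2: 7 trees catch fire, 6 burn out
  .FF.F
  .....
  ..F.F
  FTTFT
  TT.TT
Step 3: 5 trees catch fire, 7 burn out
  .....
  .....
  .....
  .FF.F
  FT.FT
Step 4: 2 trees catch fire, 5 burn out
  .....
  .....
  .....
  .....
  .F..F
Step 5: 0 trees catch fire, 2 burn out
  .....
  .....
  .....
  .....
  .....

.....
.....
.....
.....
.....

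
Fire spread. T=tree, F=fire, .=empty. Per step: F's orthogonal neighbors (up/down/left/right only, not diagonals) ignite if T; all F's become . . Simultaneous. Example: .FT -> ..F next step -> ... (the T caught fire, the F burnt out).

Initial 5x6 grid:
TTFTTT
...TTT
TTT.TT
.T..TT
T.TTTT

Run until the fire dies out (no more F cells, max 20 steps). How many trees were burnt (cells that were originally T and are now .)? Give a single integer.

Answer: 16

Derivation:
Step 1: +2 fires, +1 burnt (F count now 2)
Step 2: +3 fires, +2 burnt (F count now 3)
Step 3: +2 fires, +3 burnt (F count now 2)
Step 4: +2 fires, +2 burnt (F count now 2)
Step 5: +2 fires, +2 burnt (F count now 2)
Step 6: +2 fires, +2 burnt (F count now 2)
Step 7: +2 fires, +2 burnt (F count now 2)
Step 8: +1 fires, +2 burnt (F count now 1)
Step 9: +0 fires, +1 burnt (F count now 0)
Fire out after step 9
Initially T: 21, now '.': 25
Total burnt (originally-T cells now '.'): 16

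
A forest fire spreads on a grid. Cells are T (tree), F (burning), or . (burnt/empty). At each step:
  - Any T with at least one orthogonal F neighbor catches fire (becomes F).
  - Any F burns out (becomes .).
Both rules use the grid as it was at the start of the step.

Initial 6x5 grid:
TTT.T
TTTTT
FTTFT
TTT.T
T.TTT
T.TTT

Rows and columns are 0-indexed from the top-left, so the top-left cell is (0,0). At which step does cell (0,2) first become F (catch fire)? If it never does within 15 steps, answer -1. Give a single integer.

Step 1: cell (0,2)='T' (+6 fires, +2 burnt)
Step 2: cell (0,2)='T' (+8 fires, +6 burnt)
Step 3: cell (0,2)='F' (+6 fires, +8 burnt)
  -> target ignites at step 3
Step 4: cell (0,2)='.' (+3 fires, +6 burnt)
Step 5: cell (0,2)='.' (+1 fires, +3 burnt)
Step 6: cell (0,2)='.' (+0 fires, +1 burnt)
  fire out at step 6

3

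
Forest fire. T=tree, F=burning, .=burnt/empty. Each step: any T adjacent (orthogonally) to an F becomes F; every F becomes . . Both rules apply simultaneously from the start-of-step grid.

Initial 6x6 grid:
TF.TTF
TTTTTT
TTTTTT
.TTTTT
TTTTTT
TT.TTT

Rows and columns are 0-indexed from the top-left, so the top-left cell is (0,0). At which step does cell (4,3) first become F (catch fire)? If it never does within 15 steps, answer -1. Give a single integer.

Step 1: cell (4,3)='T' (+4 fires, +2 burnt)
Step 2: cell (4,3)='T' (+6 fires, +4 burnt)
Step 3: cell (4,3)='T' (+6 fires, +6 burnt)
Step 4: cell (4,3)='T' (+5 fires, +6 burnt)
Step 5: cell (4,3)='T' (+6 fires, +5 burnt)
Step 6: cell (4,3)='F' (+3 fires, +6 burnt)
  -> target ignites at step 6
Step 7: cell (4,3)='.' (+1 fires, +3 burnt)
Step 8: cell (4,3)='.' (+0 fires, +1 burnt)
  fire out at step 8

6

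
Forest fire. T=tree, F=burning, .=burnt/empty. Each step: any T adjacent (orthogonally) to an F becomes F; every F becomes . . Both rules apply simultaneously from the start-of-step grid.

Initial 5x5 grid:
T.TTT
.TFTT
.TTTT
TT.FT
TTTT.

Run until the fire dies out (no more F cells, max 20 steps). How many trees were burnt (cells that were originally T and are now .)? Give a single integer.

Answer: 17

Derivation:
Step 1: +7 fires, +2 burnt (F count now 7)
Step 2: +5 fires, +7 burnt (F count now 5)
Step 3: +3 fires, +5 burnt (F count now 3)
Step 4: +2 fires, +3 burnt (F count now 2)
Step 5: +0 fires, +2 burnt (F count now 0)
Fire out after step 5
Initially T: 18, now '.': 24
Total burnt (originally-T cells now '.'): 17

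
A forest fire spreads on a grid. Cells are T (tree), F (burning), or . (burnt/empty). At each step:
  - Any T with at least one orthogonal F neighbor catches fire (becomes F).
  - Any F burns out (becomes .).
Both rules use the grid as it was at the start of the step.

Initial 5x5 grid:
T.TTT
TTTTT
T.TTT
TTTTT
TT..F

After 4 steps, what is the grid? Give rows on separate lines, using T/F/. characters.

Step 1: 1 trees catch fire, 1 burn out
  T.TTT
  TTTTT
  T.TTT
  TTTTF
  TT...
Step 2: 2 trees catch fire, 1 burn out
  T.TTT
  TTTTT
  T.TTF
  TTTF.
  TT...
Step 3: 3 trees catch fire, 2 burn out
  T.TTT
  TTTTF
  T.TF.
  TTF..
  TT...
Step 4: 4 trees catch fire, 3 burn out
  T.TTF
  TTTF.
  T.F..
  TF...
  TT...

T.TTF
TTTF.
T.F..
TF...
TT...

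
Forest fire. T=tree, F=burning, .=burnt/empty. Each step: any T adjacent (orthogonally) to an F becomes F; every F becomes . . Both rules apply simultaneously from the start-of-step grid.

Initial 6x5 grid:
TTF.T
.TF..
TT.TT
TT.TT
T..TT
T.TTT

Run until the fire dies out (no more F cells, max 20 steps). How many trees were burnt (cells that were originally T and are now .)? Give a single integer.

Step 1: +2 fires, +2 burnt (F count now 2)
Step 2: +2 fires, +2 burnt (F count now 2)
Step 3: +2 fires, +2 burnt (F count now 2)
Step 4: +1 fires, +2 burnt (F count now 1)
Step 5: +1 fires, +1 burnt (F count now 1)
Step 6: +1 fires, +1 burnt (F count now 1)
Step 7: +0 fires, +1 burnt (F count now 0)
Fire out after step 7
Initially T: 19, now '.': 20
Total burnt (originally-T cells now '.'): 9

Answer: 9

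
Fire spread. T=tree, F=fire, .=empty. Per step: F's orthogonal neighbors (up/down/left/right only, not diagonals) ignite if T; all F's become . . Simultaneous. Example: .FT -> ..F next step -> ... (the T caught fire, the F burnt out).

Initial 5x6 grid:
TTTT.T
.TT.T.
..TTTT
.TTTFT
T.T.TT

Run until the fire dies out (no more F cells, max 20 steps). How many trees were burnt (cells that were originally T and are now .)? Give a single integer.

Step 1: +4 fires, +1 burnt (F count now 4)
Step 2: +5 fires, +4 burnt (F count now 5)
Step 3: +3 fires, +5 burnt (F count now 3)
Step 4: +1 fires, +3 burnt (F count now 1)
Step 5: +2 fires, +1 burnt (F count now 2)
Step 6: +2 fires, +2 burnt (F count now 2)
Step 7: +1 fires, +2 burnt (F count now 1)
Step 8: +0 fires, +1 burnt (F count now 0)
Fire out after step 8
Initially T: 20, now '.': 28
Total burnt (originally-T cells now '.'): 18

Answer: 18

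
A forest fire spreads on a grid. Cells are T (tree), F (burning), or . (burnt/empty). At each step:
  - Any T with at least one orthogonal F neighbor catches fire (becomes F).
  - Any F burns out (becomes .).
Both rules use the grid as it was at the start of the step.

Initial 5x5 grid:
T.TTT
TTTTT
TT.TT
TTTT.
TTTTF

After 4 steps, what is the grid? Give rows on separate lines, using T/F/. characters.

Step 1: 1 trees catch fire, 1 burn out
  T.TTT
  TTTTT
  TT.TT
  TTTT.
  TTTF.
Step 2: 2 trees catch fire, 1 burn out
  T.TTT
  TTTTT
  TT.TT
  TTTF.
  TTF..
Step 3: 3 trees catch fire, 2 burn out
  T.TTT
  TTTTT
  TT.FT
  TTF..
  TF...
Step 4: 4 trees catch fire, 3 burn out
  T.TTT
  TTTFT
  TT..F
  TF...
  F....

T.TTT
TTTFT
TT..F
TF...
F....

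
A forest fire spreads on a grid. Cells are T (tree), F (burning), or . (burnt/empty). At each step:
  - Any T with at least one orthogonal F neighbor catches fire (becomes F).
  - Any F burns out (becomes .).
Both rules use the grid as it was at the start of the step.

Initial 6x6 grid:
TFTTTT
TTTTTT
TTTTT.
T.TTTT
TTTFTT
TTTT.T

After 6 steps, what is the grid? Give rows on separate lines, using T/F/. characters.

Step 1: 7 trees catch fire, 2 burn out
  F.FTTT
  TFTTTT
  TTTTT.
  T.TFTT
  TTF.FT
  TTTF.T
Step 2: 10 trees catch fire, 7 burn out
  ...FTT
  F.FTTT
  TFTFT.
  T.F.FT
  TF...F
  TTF..T
Step 3: 9 trees catch fire, 10 burn out
  ....FT
  ...FTT
  F.F.F.
  T....F
  F.....
  TF...F
Step 4: 4 trees catch fire, 9 burn out
  .....F
  ....FT
  ......
  F.....
  ......
  F.....
Step 5: 1 trees catch fire, 4 burn out
  ......
  .....F
  ......
  ......
  ......
  ......
Step 6: 0 trees catch fire, 1 burn out
  ......
  ......
  ......
  ......
  ......
  ......

......
......
......
......
......
......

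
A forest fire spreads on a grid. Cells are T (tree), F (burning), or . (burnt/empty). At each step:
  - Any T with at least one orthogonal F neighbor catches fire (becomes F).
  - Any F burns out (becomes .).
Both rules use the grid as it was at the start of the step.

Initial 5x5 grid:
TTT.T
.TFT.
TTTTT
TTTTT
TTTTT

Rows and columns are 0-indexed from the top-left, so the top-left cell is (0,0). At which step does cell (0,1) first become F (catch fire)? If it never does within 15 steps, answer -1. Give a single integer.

Step 1: cell (0,1)='T' (+4 fires, +1 burnt)
Step 2: cell (0,1)='F' (+4 fires, +4 burnt)
  -> target ignites at step 2
Step 3: cell (0,1)='.' (+6 fires, +4 burnt)
Step 4: cell (0,1)='.' (+4 fires, +6 burnt)
Step 5: cell (0,1)='.' (+2 fires, +4 burnt)
Step 6: cell (0,1)='.' (+0 fires, +2 burnt)
  fire out at step 6

2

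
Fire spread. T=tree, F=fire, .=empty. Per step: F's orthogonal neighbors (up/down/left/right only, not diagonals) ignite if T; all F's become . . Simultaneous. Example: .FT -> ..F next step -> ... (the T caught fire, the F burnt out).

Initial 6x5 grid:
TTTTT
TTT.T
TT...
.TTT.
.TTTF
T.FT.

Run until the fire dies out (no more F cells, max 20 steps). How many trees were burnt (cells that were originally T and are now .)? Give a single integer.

Answer: 18

Derivation:
Step 1: +3 fires, +2 burnt (F count now 3)
Step 2: +3 fires, +3 burnt (F count now 3)
Step 3: +1 fires, +3 burnt (F count now 1)
Step 4: +1 fires, +1 burnt (F count now 1)
Step 5: +2 fires, +1 burnt (F count now 2)
Step 6: +3 fires, +2 burnt (F count now 3)
Step 7: +2 fires, +3 burnt (F count now 2)
Step 8: +1 fires, +2 burnt (F count now 1)
Step 9: +1 fires, +1 burnt (F count now 1)
Step 10: +1 fires, +1 burnt (F count now 1)
Step 11: +0 fires, +1 burnt (F count now 0)
Fire out after step 11
Initially T: 19, now '.': 29
Total burnt (originally-T cells now '.'): 18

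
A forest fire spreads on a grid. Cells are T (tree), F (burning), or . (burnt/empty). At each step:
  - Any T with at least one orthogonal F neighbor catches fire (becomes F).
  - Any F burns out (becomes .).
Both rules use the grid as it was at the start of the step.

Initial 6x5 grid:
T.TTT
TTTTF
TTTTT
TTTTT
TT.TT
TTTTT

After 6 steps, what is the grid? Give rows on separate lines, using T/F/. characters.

Step 1: 3 trees catch fire, 1 burn out
  T.TTF
  TTTF.
  TTTTF
  TTTTT
  TT.TT
  TTTTT
Step 2: 4 trees catch fire, 3 burn out
  T.TF.
  TTF..
  TTTF.
  TTTTF
  TT.TT
  TTTTT
Step 3: 5 trees catch fire, 4 burn out
  T.F..
  TF...
  TTF..
  TTTF.
  TT.TF
  TTTTT
Step 4: 5 trees catch fire, 5 burn out
  T....
  F....
  TF...
  TTF..
  TT.F.
  TTTTF
Step 5: 4 trees catch fire, 5 burn out
  F....
  .....
  F....
  TF...
  TT...
  TTTF.
Step 6: 3 trees catch fire, 4 burn out
  .....
  .....
  .....
  F....
  TF...
  TTF..

.....
.....
.....
F....
TF...
TTF..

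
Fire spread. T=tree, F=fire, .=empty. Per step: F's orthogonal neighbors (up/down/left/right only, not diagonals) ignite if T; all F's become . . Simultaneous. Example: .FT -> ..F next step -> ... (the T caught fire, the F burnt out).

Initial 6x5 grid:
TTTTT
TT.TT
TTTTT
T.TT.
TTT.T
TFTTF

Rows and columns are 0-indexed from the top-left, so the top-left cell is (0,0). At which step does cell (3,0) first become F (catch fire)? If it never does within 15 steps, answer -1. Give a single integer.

Step 1: cell (3,0)='T' (+5 fires, +2 burnt)
Step 2: cell (3,0)='T' (+2 fires, +5 burnt)
Step 3: cell (3,0)='F' (+2 fires, +2 burnt)
  -> target ignites at step 3
Step 4: cell (3,0)='.' (+3 fires, +2 burnt)
Step 5: cell (3,0)='.' (+3 fires, +3 burnt)
Step 6: cell (3,0)='.' (+4 fires, +3 burnt)
Step 7: cell (3,0)='.' (+3 fires, +4 burnt)
Step 8: cell (3,0)='.' (+2 fires, +3 burnt)
Step 9: cell (3,0)='.' (+0 fires, +2 burnt)
  fire out at step 9

3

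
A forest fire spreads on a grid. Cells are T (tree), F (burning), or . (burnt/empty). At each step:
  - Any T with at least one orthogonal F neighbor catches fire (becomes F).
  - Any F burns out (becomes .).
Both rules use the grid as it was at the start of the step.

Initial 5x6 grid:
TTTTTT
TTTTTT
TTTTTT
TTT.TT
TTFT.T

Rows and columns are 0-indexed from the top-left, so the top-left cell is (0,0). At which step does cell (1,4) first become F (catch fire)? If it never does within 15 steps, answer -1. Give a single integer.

Step 1: cell (1,4)='T' (+3 fires, +1 burnt)
Step 2: cell (1,4)='T' (+3 fires, +3 burnt)
Step 3: cell (1,4)='T' (+4 fires, +3 burnt)
Step 4: cell (1,4)='T' (+5 fires, +4 burnt)
Step 5: cell (1,4)='F' (+6 fires, +5 burnt)
  -> target ignites at step 5
Step 6: cell (1,4)='.' (+4 fires, +6 burnt)
Step 7: cell (1,4)='.' (+2 fires, +4 burnt)
Step 8: cell (1,4)='.' (+0 fires, +2 burnt)
  fire out at step 8

5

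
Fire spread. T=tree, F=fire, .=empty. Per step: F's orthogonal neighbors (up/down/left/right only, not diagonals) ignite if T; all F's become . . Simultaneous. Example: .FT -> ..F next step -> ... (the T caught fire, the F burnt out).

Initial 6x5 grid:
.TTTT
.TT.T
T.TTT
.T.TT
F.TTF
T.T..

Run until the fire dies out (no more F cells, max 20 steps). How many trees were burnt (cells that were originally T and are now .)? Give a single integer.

Step 1: +3 fires, +2 burnt (F count now 3)
Step 2: +3 fires, +3 burnt (F count now 3)
Step 3: +3 fires, +3 burnt (F count now 3)
Step 4: +2 fires, +3 burnt (F count now 2)
Step 5: +2 fires, +2 burnt (F count now 2)
Step 6: +2 fires, +2 burnt (F count now 2)
Step 7: +1 fires, +2 burnt (F count now 1)
Step 8: +0 fires, +1 burnt (F count now 0)
Fire out after step 8
Initially T: 18, now '.': 28
Total burnt (originally-T cells now '.'): 16

Answer: 16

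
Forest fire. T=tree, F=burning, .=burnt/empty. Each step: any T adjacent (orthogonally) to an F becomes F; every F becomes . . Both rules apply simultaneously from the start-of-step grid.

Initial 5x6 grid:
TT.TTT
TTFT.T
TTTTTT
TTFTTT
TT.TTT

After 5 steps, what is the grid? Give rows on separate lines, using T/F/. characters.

Step 1: 5 trees catch fire, 2 burn out
  TT.TTT
  TF.F.T
  TTFTTT
  TF.FTT
  TT.TTT
Step 2: 9 trees catch fire, 5 burn out
  TF.FTT
  F....T
  TF.FTT
  F...FT
  TF.FTT
Step 3: 7 trees catch fire, 9 burn out
  F...FT
  .....T
  F...FT
  .....F
  F...FT
Step 4: 3 trees catch fire, 7 burn out
  .....F
  .....T
  .....F
  ......
  .....F
Step 5: 1 trees catch fire, 3 burn out
  ......
  .....F
  ......
  ......
  ......

......
.....F
......
......
......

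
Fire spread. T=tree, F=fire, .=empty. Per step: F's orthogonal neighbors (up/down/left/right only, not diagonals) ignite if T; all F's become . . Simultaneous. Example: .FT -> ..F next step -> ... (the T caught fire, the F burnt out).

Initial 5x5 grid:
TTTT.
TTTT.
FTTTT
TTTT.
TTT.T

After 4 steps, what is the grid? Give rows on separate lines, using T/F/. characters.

Step 1: 3 trees catch fire, 1 burn out
  TTTT.
  FTTT.
  .FTTT
  FTTT.
  TTT.T
Step 2: 5 trees catch fire, 3 burn out
  FTTT.
  .FTT.
  ..FTT
  .FTT.
  FTT.T
Step 3: 5 trees catch fire, 5 burn out
  .FTT.
  ..FT.
  ...FT
  ..FT.
  .FT.T
Step 4: 5 trees catch fire, 5 burn out
  ..FT.
  ...F.
  ....F
  ...F.
  ..F.T

..FT.
...F.
....F
...F.
..F.T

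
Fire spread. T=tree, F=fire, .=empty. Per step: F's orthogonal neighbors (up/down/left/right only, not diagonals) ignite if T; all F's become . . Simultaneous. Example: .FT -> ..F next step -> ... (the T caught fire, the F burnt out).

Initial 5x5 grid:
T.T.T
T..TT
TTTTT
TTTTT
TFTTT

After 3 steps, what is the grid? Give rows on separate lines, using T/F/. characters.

Step 1: 3 trees catch fire, 1 burn out
  T.T.T
  T..TT
  TTTTT
  TFTTT
  F.FTT
Step 2: 4 trees catch fire, 3 burn out
  T.T.T
  T..TT
  TFTTT
  F.FTT
  ...FT
Step 3: 4 trees catch fire, 4 burn out
  T.T.T
  T..TT
  F.FTT
  ...FT
  ....F

T.T.T
T..TT
F.FTT
...FT
....F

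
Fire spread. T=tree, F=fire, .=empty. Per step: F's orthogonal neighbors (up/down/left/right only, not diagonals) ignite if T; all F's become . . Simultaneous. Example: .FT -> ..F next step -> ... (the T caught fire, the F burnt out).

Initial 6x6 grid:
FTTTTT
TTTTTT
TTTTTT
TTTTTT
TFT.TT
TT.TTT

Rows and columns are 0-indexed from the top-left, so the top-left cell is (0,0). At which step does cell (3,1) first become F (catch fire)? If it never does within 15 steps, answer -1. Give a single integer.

Step 1: cell (3,1)='F' (+6 fires, +2 burnt)
  -> target ignites at step 1
Step 2: cell (3,1)='.' (+7 fires, +6 burnt)
Step 3: cell (3,1)='.' (+4 fires, +7 burnt)
Step 4: cell (3,1)='.' (+4 fires, +4 burnt)
Step 5: cell (3,1)='.' (+5 fires, +4 burnt)
Step 6: cell (3,1)='.' (+4 fires, +5 burnt)
Step 7: cell (3,1)='.' (+2 fires, +4 burnt)
Step 8: cell (3,1)='.' (+0 fires, +2 burnt)
  fire out at step 8

1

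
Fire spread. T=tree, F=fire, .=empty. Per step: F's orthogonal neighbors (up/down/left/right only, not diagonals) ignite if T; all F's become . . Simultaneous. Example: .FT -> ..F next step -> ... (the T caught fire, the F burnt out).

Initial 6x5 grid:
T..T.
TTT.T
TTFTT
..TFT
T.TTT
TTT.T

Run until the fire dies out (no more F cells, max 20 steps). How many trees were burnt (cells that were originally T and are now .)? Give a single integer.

Answer: 19

Derivation:
Step 1: +6 fires, +2 burnt (F count now 6)
Step 2: +5 fires, +6 burnt (F count now 5)
Step 3: +4 fires, +5 burnt (F count now 4)
Step 4: +2 fires, +4 burnt (F count now 2)
Step 5: +1 fires, +2 burnt (F count now 1)
Step 6: +1 fires, +1 burnt (F count now 1)
Step 7: +0 fires, +1 burnt (F count now 0)
Fire out after step 7
Initially T: 20, now '.': 29
Total burnt (originally-T cells now '.'): 19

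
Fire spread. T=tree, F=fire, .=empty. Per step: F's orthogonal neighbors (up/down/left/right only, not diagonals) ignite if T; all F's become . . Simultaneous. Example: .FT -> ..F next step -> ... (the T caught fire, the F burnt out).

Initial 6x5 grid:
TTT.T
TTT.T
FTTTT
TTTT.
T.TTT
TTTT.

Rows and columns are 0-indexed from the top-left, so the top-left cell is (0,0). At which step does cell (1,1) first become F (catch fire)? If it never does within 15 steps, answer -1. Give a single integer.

Step 1: cell (1,1)='T' (+3 fires, +1 burnt)
Step 2: cell (1,1)='F' (+5 fires, +3 burnt)
  -> target ignites at step 2
Step 3: cell (1,1)='.' (+5 fires, +5 burnt)
Step 4: cell (1,1)='.' (+5 fires, +5 burnt)
Step 5: cell (1,1)='.' (+3 fires, +5 burnt)
Step 6: cell (1,1)='.' (+3 fires, +3 burnt)
Step 7: cell (1,1)='.' (+0 fires, +3 burnt)
  fire out at step 7

2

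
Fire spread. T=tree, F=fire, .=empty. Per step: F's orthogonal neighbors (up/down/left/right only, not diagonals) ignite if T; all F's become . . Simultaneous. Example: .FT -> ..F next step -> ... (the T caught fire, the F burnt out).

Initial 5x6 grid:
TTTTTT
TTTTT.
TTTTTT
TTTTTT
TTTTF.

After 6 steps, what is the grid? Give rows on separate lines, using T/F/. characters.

Step 1: 2 trees catch fire, 1 burn out
  TTTTTT
  TTTTT.
  TTTTTT
  TTTTFT
  TTTF..
Step 2: 4 trees catch fire, 2 burn out
  TTTTTT
  TTTTT.
  TTTTFT
  TTTF.F
  TTF...
Step 3: 5 trees catch fire, 4 burn out
  TTTTTT
  TTTTF.
  TTTF.F
  TTF...
  TF....
Step 4: 5 trees catch fire, 5 burn out
  TTTTFT
  TTTF..
  TTF...
  TF....
  F.....
Step 5: 5 trees catch fire, 5 burn out
  TTTF.F
  TTF...
  TF....
  F.....
  ......
Step 6: 3 trees catch fire, 5 burn out
  TTF...
  TF....
  F.....
  ......
  ......

TTF...
TF....
F.....
......
......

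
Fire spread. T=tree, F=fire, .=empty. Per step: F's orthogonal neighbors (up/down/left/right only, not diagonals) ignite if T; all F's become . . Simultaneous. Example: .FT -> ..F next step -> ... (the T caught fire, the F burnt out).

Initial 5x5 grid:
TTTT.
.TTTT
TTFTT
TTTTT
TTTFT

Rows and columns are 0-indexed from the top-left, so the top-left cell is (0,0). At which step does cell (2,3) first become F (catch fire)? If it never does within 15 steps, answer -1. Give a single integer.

Step 1: cell (2,3)='F' (+7 fires, +2 burnt)
  -> target ignites at step 1
Step 2: cell (2,3)='.' (+8 fires, +7 burnt)
Step 3: cell (2,3)='.' (+5 fires, +8 burnt)
Step 4: cell (2,3)='.' (+1 fires, +5 burnt)
Step 5: cell (2,3)='.' (+0 fires, +1 burnt)
  fire out at step 5

1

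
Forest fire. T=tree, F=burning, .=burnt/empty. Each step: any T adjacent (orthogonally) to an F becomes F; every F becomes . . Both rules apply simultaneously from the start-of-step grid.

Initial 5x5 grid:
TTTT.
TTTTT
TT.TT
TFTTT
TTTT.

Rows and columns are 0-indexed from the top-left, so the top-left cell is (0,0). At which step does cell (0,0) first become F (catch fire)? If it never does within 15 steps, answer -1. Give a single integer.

Step 1: cell (0,0)='T' (+4 fires, +1 burnt)
Step 2: cell (0,0)='T' (+5 fires, +4 burnt)
Step 3: cell (0,0)='T' (+6 fires, +5 burnt)
Step 4: cell (0,0)='F' (+4 fires, +6 burnt)
  -> target ignites at step 4
Step 5: cell (0,0)='.' (+2 fires, +4 burnt)
Step 6: cell (0,0)='.' (+0 fires, +2 burnt)
  fire out at step 6

4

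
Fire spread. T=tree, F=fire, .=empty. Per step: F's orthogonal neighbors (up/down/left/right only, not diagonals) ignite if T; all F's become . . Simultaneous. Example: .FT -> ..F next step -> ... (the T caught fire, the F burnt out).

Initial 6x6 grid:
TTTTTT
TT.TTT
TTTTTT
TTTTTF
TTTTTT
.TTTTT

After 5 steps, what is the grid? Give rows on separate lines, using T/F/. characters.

Step 1: 3 trees catch fire, 1 burn out
  TTTTTT
  TT.TTT
  TTTTTF
  TTTTF.
  TTTTTF
  .TTTTT
Step 2: 5 trees catch fire, 3 burn out
  TTTTTT
  TT.TTF
  TTTTF.
  TTTF..
  TTTTF.
  .TTTTF
Step 3: 6 trees catch fire, 5 burn out
  TTTTTF
  TT.TF.
  TTTF..
  TTF...
  TTTF..
  .TTTF.
Step 4: 6 trees catch fire, 6 burn out
  TTTTF.
  TT.F..
  TTF...
  TF....
  TTF...
  .TTF..
Step 5: 5 trees catch fire, 6 burn out
  TTTF..
  TT....
  TF....
  F.....
  TF....
  .TF...

TTTF..
TT....
TF....
F.....
TF....
.TF...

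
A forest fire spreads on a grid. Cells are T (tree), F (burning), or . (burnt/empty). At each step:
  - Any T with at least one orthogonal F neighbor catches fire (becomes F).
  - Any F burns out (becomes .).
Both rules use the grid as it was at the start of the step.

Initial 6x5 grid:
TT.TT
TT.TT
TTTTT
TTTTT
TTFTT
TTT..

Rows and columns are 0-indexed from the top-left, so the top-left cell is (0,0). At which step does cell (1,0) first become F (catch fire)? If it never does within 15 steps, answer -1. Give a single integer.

Step 1: cell (1,0)='T' (+4 fires, +1 burnt)
Step 2: cell (1,0)='T' (+6 fires, +4 burnt)
Step 3: cell (1,0)='T' (+5 fires, +6 burnt)
Step 4: cell (1,0)='T' (+4 fires, +5 burnt)
Step 5: cell (1,0)='F' (+4 fires, +4 burnt)
  -> target ignites at step 5
Step 6: cell (1,0)='.' (+2 fires, +4 burnt)
Step 7: cell (1,0)='.' (+0 fires, +2 burnt)
  fire out at step 7

5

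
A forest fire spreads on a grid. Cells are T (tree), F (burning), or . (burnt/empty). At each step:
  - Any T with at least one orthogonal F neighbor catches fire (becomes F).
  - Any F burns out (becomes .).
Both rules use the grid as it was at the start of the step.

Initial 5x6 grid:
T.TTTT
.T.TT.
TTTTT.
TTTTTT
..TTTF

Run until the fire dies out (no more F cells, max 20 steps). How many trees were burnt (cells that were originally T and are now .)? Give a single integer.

Answer: 21

Derivation:
Step 1: +2 fires, +1 burnt (F count now 2)
Step 2: +2 fires, +2 burnt (F count now 2)
Step 3: +3 fires, +2 burnt (F count now 3)
Step 4: +3 fires, +3 burnt (F count now 3)
Step 5: +4 fires, +3 burnt (F count now 4)
Step 6: +4 fires, +4 burnt (F count now 4)
Step 7: +3 fires, +4 burnt (F count now 3)
Step 8: +0 fires, +3 burnt (F count now 0)
Fire out after step 8
Initially T: 22, now '.': 29
Total burnt (originally-T cells now '.'): 21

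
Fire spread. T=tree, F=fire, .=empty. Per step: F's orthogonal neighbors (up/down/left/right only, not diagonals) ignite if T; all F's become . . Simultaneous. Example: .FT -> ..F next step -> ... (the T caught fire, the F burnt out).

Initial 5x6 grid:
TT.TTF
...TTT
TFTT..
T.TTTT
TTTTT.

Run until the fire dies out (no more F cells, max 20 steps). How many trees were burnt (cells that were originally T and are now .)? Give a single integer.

Answer: 18

Derivation:
Step 1: +4 fires, +2 burnt (F count now 4)
Step 2: +5 fires, +4 burnt (F count now 5)
Step 3: +4 fires, +5 burnt (F count now 4)
Step 4: +3 fires, +4 burnt (F count now 3)
Step 5: +2 fires, +3 burnt (F count now 2)
Step 6: +0 fires, +2 burnt (F count now 0)
Fire out after step 6
Initially T: 20, now '.': 28
Total burnt (originally-T cells now '.'): 18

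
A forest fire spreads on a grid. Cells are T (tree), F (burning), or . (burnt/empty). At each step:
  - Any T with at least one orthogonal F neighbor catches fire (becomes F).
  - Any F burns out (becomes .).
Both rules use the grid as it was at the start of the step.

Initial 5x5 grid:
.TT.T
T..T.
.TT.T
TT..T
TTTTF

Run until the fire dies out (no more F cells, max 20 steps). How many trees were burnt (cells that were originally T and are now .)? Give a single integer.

Step 1: +2 fires, +1 burnt (F count now 2)
Step 2: +2 fires, +2 burnt (F count now 2)
Step 3: +1 fires, +2 burnt (F count now 1)
Step 4: +2 fires, +1 burnt (F count now 2)
Step 5: +2 fires, +2 burnt (F count now 2)
Step 6: +1 fires, +2 burnt (F count now 1)
Step 7: +0 fires, +1 burnt (F count now 0)
Fire out after step 7
Initially T: 15, now '.': 20
Total burnt (originally-T cells now '.'): 10

Answer: 10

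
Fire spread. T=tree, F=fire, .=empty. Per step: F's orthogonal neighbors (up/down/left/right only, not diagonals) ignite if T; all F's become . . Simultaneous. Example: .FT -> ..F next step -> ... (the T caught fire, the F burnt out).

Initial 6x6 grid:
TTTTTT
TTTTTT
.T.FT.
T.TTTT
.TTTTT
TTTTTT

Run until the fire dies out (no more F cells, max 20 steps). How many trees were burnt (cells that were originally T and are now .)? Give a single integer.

Answer: 29

Derivation:
Step 1: +3 fires, +1 burnt (F count now 3)
Step 2: +6 fires, +3 burnt (F count now 6)
Step 3: +8 fires, +6 burnt (F count now 8)
Step 4: +8 fires, +8 burnt (F count now 8)
Step 5: +3 fires, +8 burnt (F count now 3)
Step 6: +1 fires, +3 burnt (F count now 1)
Step 7: +0 fires, +1 burnt (F count now 0)
Fire out after step 7
Initially T: 30, now '.': 35
Total burnt (originally-T cells now '.'): 29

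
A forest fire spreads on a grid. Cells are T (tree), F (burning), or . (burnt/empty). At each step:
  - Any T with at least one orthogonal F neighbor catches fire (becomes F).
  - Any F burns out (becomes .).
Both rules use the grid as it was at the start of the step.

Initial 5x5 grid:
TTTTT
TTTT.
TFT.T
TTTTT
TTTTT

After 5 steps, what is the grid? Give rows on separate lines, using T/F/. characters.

Step 1: 4 trees catch fire, 1 burn out
  TTTTT
  TFTT.
  F.F.T
  TFTTT
  TTTTT
Step 2: 6 trees catch fire, 4 burn out
  TFTTT
  F.FT.
  ....T
  F.FTT
  TFTTT
Step 3: 6 trees catch fire, 6 burn out
  F.FTT
  ...F.
  ....T
  ...FT
  F.FTT
Step 4: 3 trees catch fire, 6 burn out
  ...FT
  .....
  ....T
  ....F
  ...FT
Step 5: 3 trees catch fire, 3 burn out
  ....F
  .....
  ....F
  .....
  ....F

....F
.....
....F
.....
....F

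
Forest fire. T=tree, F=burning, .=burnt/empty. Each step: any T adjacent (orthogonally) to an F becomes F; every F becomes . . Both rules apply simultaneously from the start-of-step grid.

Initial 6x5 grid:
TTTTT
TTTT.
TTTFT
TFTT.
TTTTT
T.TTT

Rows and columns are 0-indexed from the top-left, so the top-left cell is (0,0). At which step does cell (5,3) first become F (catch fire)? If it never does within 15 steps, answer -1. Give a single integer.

Step 1: cell (5,3)='T' (+8 fires, +2 burnt)
Step 2: cell (5,3)='T' (+7 fires, +8 burnt)
Step 3: cell (5,3)='F' (+8 fires, +7 burnt)
  -> target ignites at step 3
Step 4: cell (5,3)='.' (+2 fires, +8 burnt)
Step 5: cell (5,3)='.' (+0 fires, +2 burnt)
  fire out at step 5

3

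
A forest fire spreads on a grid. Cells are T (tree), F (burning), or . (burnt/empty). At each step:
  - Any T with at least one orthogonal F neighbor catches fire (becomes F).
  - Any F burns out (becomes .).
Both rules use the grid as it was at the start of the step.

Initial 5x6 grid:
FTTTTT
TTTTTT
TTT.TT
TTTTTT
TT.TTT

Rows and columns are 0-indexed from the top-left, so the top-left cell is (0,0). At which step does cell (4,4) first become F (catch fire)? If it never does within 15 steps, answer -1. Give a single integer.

Step 1: cell (4,4)='T' (+2 fires, +1 burnt)
Step 2: cell (4,4)='T' (+3 fires, +2 burnt)
Step 3: cell (4,4)='T' (+4 fires, +3 burnt)
Step 4: cell (4,4)='T' (+5 fires, +4 burnt)
Step 5: cell (4,4)='T' (+4 fires, +5 burnt)
Step 6: cell (4,4)='T' (+3 fires, +4 burnt)
Step 7: cell (4,4)='T' (+3 fires, +3 burnt)
Step 8: cell (4,4)='F' (+2 fires, +3 burnt)
  -> target ignites at step 8
Step 9: cell (4,4)='.' (+1 fires, +2 burnt)
Step 10: cell (4,4)='.' (+0 fires, +1 burnt)
  fire out at step 10

8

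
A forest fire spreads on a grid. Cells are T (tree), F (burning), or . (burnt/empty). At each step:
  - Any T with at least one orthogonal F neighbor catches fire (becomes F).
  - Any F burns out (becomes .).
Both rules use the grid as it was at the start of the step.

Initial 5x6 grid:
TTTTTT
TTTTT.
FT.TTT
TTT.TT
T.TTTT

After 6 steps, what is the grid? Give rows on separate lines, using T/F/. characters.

Step 1: 3 trees catch fire, 1 burn out
  TTTTTT
  FTTTT.
  .F.TTT
  FTT.TT
  T.TTTT
Step 2: 4 trees catch fire, 3 burn out
  FTTTTT
  .FTTT.
  ...TTT
  .FT.TT
  F.TTTT
Step 3: 3 trees catch fire, 4 burn out
  .FTTTT
  ..FTT.
  ...TTT
  ..F.TT
  ..TTTT
Step 4: 3 trees catch fire, 3 burn out
  ..FTTT
  ...FT.
  ...TTT
  ....TT
  ..FTTT
Step 5: 4 trees catch fire, 3 burn out
  ...FTT
  ....F.
  ...FTT
  ....TT
  ...FTT
Step 6: 3 trees catch fire, 4 burn out
  ....FT
  ......
  ....FT
  ....TT
  ....FT

....FT
......
....FT
....TT
....FT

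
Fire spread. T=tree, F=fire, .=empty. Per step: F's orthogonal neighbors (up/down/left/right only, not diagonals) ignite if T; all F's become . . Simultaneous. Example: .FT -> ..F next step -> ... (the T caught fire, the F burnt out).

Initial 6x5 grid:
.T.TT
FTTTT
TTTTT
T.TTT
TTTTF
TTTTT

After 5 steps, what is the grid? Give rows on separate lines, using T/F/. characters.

Step 1: 5 trees catch fire, 2 burn out
  .T.TT
  .FTTT
  FTTTT
  T.TTF
  TTTF.
  TTTTF
Step 2: 8 trees catch fire, 5 burn out
  .F.TT
  ..FTT
  .FTTF
  F.TF.
  TTF..
  TTTF.
Step 3: 8 trees catch fire, 8 burn out
  ...TT
  ...FF
  ..FF.
  ..F..
  FF...
  TTF..
Step 4: 4 trees catch fire, 8 burn out
  ...FF
  .....
  .....
  .....
  .....
  FF...
Step 5: 0 trees catch fire, 4 burn out
  .....
  .....
  .....
  .....
  .....
  .....

.....
.....
.....
.....
.....
.....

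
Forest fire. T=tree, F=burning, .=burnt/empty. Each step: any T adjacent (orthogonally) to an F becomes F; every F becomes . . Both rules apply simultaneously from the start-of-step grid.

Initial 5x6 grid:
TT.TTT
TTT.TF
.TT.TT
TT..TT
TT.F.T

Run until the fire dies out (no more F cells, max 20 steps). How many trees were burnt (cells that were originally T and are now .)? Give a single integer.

Step 1: +3 fires, +2 burnt (F count now 3)
Step 2: +3 fires, +3 burnt (F count now 3)
Step 3: +3 fires, +3 burnt (F count now 3)
Step 4: +0 fires, +3 burnt (F count now 0)
Fire out after step 4
Initially T: 20, now '.': 19
Total burnt (originally-T cells now '.'): 9

Answer: 9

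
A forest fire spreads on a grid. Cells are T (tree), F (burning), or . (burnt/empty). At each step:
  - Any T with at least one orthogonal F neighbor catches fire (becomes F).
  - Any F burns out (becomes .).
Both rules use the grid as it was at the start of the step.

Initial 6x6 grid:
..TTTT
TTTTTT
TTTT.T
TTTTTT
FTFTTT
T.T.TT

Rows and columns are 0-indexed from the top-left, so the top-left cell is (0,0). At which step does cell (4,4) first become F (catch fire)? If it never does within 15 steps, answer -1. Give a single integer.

Step 1: cell (4,4)='T' (+6 fires, +2 burnt)
Step 2: cell (4,4)='F' (+5 fires, +6 burnt)
  -> target ignites at step 2
Step 3: cell (4,4)='.' (+7 fires, +5 burnt)
Step 4: cell (4,4)='.' (+5 fires, +7 burnt)
Step 5: cell (4,4)='.' (+3 fires, +5 burnt)
Step 6: cell (4,4)='.' (+2 fires, +3 burnt)
Step 7: cell (4,4)='.' (+1 fires, +2 burnt)
Step 8: cell (4,4)='.' (+0 fires, +1 burnt)
  fire out at step 8

2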